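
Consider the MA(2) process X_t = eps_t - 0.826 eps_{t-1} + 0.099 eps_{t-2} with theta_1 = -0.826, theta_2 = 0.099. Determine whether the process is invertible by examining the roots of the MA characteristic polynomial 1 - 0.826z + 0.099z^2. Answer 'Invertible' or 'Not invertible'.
\text{Invertible}

The MA(q) characteristic polynomial is P(z) = 1 - 0.826z + 0.099z^2.
Invertibility requires all roots to lie outside the unit circle, i.e. |z| > 1 for every root.
Set 1 + (-0.826) z + (0.099) z^2 = 0, i.e. a z^2 + b z + c = 0 with a = 0.099, b = -0.826, c = 1.
Discriminant D = b^2 - 4ac = (-0.826)^2 - 4*(0.099)*1 = 0.682276 - (0.396) = 0.286276.
D >= 0, so the roots are real: z = (-b +/- sqrt(D)) / (2a) = (0.826 +/- 0.535048) / (0.198).
  z_1 = (0.826 + 0.535048) / (0.198) = 6.874,   |z_1| = 6.874.
  z_2 = (0.826 - 0.535048) / (0.198) = 1.4695,   |z_2| = 1.4695.
Moduli of all roots: 6.8740, 1.4695.
All moduli strictly greater than 1? Yes.
Verdict: Invertible.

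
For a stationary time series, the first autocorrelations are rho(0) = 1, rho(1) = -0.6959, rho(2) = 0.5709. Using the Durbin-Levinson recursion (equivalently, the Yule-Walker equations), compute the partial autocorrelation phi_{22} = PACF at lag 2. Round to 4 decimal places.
\phi_{22} = 0.1680

The PACF at lag k is phi_{kk}, the last component of the solution
to the Yule-Walker system G_k phi = r_k where
  (G_k)_{ij} = rho(|i - j|), (r_k)_i = rho(i), i,j = 1..k.
Equivalently, Durbin-Levinson gives phi_{kk} iteratively:
  phi_{11} = rho(1)
  phi_{kk} = [rho(k) - sum_{j=1..k-1} phi_{k-1,j} rho(k-j)]
            / [1 - sum_{j=1..k-1} phi_{k-1,j} rho(j)],
  phi_{k,j} = phi_{k-1,j} - phi_{kk} phi_{k-1,k-j},  j = 1..k-1.
Step k = 1:
  phi_11 = rho(1) = -0.6959.
Step k = 2:
  phi_22 = [rho(2) - phi_11 rho(1)] / [1 - phi_11 rho(1)] = [0.5709 - (-0.6959)(-0.6959)] / [1 - (-0.6959)(-0.6959)]
         = 0.08662319 / 0.51572319 = 0.168.
Therefore phi_{22} = 0.1680.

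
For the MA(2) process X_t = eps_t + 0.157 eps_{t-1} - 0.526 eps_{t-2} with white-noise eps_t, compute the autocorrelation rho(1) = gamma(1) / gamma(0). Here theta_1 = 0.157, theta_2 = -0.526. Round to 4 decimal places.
\rho(1) = 0.0572

For an MA(q) process with theta_0 = 1, the autocovariance is
  gamma(k) = sigma^2 * sum_{i=0..q-k} theta_i * theta_{i+k},
and rho(k) = gamma(k) / gamma(0). Sigma^2 cancels.
  numerator   = (1)*(0.157) + (0.157)*(-0.526) = 0.074418.
  denominator = (1)^2 + (0.157)^2 + (-0.526)^2 = 1.301325.
  rho(1) = 0.074418 / 1.301325 = 0.0572.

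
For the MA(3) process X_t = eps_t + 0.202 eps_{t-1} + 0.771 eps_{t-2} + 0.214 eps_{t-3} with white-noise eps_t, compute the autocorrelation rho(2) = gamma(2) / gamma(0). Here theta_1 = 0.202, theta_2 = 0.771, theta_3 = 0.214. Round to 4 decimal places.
\rho(2) = 0.4844

For an MA(q) process with theta_0 = 1, the autocovariance is
  gamma(k) = sigma^2 * sum_{i=0..q-k} theta_i * theta_{i+k},
and rho(k) = gamma(k) / gamma(0). Sigma^2 cancels.
  numerator   = (1)*(0.771) + (0.202)*(0.214) = 0.814228.
  denominator = (1)^2 + (0.202)^2 + (0.771)^2 + (0.214)^2 = 1.681041.
  rho(2) = 0.814228 / 1.681041 = 0.4844.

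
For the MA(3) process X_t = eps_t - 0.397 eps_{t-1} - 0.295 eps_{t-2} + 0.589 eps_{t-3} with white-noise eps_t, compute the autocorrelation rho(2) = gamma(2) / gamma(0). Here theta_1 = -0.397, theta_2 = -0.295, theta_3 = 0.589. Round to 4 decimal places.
\rho(2) = -0.3323

For an MA(q) process with theta_0 = 1, the autocovariance is
  gamma(k) = sigma^2 * sum_{i=0..q-k} theta_i * theta_{i+k},
and rho(k) = gamma(k) / gamma(0). Sigma^2 cancels.
  numerator   = (1)*(-0.295) + (-0.397)*(0.589) = -0.528833.
  denominator = (1)^2 + (-0.397)^2 + (-0.295)^2 + (0.589)^2 = 1.591555.
  rho(2) = -0.528833 / 1.591555 = -0.3323.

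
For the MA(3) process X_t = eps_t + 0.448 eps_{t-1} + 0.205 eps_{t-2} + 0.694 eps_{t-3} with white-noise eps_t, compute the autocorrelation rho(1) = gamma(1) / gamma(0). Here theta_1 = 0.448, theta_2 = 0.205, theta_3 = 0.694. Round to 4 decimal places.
\rho(1) = 0.3956

For an MA(q) process with theta_0 = 1, the autocovariance is
  gamma(k) = sigma^2 * sum_{i=0..q-k} theta_i * theta_{i+k},
and rho(k) = gamma(k) / gamma(0). Sigma^2 cancels.
  numerator   = (1)*(0.448) + (0.448)*(0.205) + (0.205)*(0.694) = 0.68211.
  denominator = (1)^2 + (0.448)^2 + (0.205)^2 + (0.694)^2 = 1.724365.
  rho(1) = 0.68211 / 1.724365 = 0.3956.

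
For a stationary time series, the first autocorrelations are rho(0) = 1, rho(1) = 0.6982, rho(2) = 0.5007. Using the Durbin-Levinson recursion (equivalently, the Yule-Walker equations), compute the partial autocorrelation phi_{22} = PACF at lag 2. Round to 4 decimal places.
\phi_{22} = 0.0258

The PACF at lag k is phi_{kk}, the last component of the solution
to the Yule-Walker system G_k phi = r_k where
  (G_k)_{ij} = rho(|i - j|), (r_k)_i = rho(i), i,j = 1..k.
Equivalently, Durbin-Levinson gives phi_{kk} iteratively:
  phi_{11} = rho(1)
  phi_{kk} = [rho(k) - sum_{j=1..k-1} phi_{k-1,j} rho(k-j)]
            / [1 - sum_{j=1..k-1} phi_{k-1,j} rho(j)],
  phi_{k,j} = phi_{k-1,j} - phi_{kk} phi_{k-1,k-j},  j = 1..k-1.
Step k = 1:
  phi_11 = rho(1) = 0.6982.
Step k = 2:
  phi_22 = [rho(2) - phi_11 rho(1)] / [1 - phi_11 rho(1)] = [0.5007 - (0.6982)(0.6982)] / [1 - (0.6982)(0.6982)]
         = 0.01321676 / 0.51251676 = 0.0258.
Therefore phi_{22} = 0.0258.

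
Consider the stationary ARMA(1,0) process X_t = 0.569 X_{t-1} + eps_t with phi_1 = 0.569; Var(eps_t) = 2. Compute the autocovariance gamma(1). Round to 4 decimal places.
\gamma(1) = 1.6828

Multiply the model equation by X_{t-k} and take expectations. With theta_0 = psi_0 = 1 and psi_j the MA(infinity) weights, this gives
  gamma(k) - sum_i phi_i gamma(k-i) = c_k,
  c_k = sigma^2 * sum_{j=k..q} theta_j psi_{j-k}   (c_k = 0 for k > q),
using gamma(-m) = gamma(m).
Pure AR (q = 0): c_0 = sigma^2 = 2, c_k = 0 for k >= 1.
Equations for k = 0 and k = 1 (AR order 1):
  gamma(0) = phi_1 gamma(1) + c_0
  gamma(1) = phi_1 gamma(0) + c_1
Substituting the second into the first: gamma(0) (1 - phi_1^2) = c_0 + phi_1 c_1, so
  gamma(0) = c_0 / (1 - phi_1^2) = 2 / (1 - (0.569)^2) = 2 / 0.676239 = 2.957534.
  gamma(1) = phi_1 gamma(0) = (0.569)(2.957534) = 1.682837.
Therefore gamma(1) = 1.6828 (to 4 decimal places).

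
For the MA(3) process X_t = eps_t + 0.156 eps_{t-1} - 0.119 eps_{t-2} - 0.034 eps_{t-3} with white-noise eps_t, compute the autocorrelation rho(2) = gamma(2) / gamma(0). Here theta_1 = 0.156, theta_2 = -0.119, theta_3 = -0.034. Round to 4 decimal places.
\rho(2) = -0.1196

For an MA(q) process with theta_0 = 1, the autocovariance is
  gamma(k) = sigma^2 * sum_{i=0..q-k} theta_i * theta_{i+k},
and rho(k) = gamma(k) / gamma(0). Sigma^2 cancels.
  numerator   = (1)*(-0.119) + (0.156)*(-0.034) = -0.124304.
  denominator = (1)^2 + (0.156)^2 + (-0.119)^2 + (-0.034)^2 = 1.039653.
  rho(2) = -0.124304 / 1.039653 = -0.1196.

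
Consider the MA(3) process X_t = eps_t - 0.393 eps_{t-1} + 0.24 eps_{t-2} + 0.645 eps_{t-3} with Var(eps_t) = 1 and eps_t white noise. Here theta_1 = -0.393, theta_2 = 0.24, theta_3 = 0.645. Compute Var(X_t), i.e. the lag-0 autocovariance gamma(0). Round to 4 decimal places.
\gamma(0) = 1.6281

For an MA(q) process X_t = eps_t + sum_i theta_i eps_{t-i} with
Var(eps_t) = sigma^2, the variance is
  gamma(0) = sigma^2 * (1 + sum_i theta_i^2).
  sum_i theta_i^2 = (-0.393)^2 + (0.24)^2 + (0.645)^2 = 0.154449 + 0.0576 + 0.416025 = 0.628074.
  gamma(0) = 1 * (1 + 0.628074) = 1 * 1.628074 = 1.628074, which rounds to 1.6281.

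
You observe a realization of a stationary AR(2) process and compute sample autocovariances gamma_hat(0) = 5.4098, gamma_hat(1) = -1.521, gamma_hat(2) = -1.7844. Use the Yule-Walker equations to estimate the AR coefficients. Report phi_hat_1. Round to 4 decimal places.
\hat\phi_{1} = -0.4060

The Yule-Walker equations for an AR(p) process read, in matrix form,
  Gamma_p phi = r_p,   with   (Gamma_p)_{ij} = gamma(|i - j|),
                       (r_p)_i = gamma(i),   i,j = 1..p.
Substitute the sample gammas (Toeplitz matrix and right-hand side of size 2):
  Gamma_p = [[5.4098, -1.521], [-1.521, 5.4098]]
  r_p     = [-1.521, -1.7844]
Written out:
  5.4098 phi_1 - 1.521 phi_2 = -1.521
  -1.521 phi_1 + 5.4098 phi_2 = -1.7844
Solve by Cramer's rule:
  det = gamma(0)^2 - gamma(1)^2 = (5.4098)^2 - (-1.521)^2 = 29.26593604 - 2.313441 = 26.95249504
  phi_hat_1 = [gamma(1) gamma(0) - gamma(1) gamma(2)] / det = [(-1.521)(5.4098) - (-1.521)(-1.7844)] / 26.95249504 = -10.9423782 / 26.95249504 = -0.406
  phi_hat_2 = [gamma(0) gamma(2) - gamma(1)^2] / det = [(5.4098)(-1.7844) - (-1.521)^2] / 26.95249504 = -11.96668812 / 26.95249504 = -0.444
So phi_hat = [-0.4060, -0.4440].
Therefore phi_hat_1 = -0.4060.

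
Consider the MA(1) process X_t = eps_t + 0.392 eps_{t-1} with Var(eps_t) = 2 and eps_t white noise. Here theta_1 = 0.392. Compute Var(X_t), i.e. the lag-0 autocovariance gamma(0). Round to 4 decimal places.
\gamma(0) = 2.3073

For an MA(q) process X_t = eps_t + sum_i theta_i eps_{t-i} with
Var(eps_t) = sigma^2, the variance is
  gamma(0) = sigma^2 * (1 + sum_i theta_i^2).
  sum_i theta_i^2 = (0.392)^2 = 0.153664.
  gamma(0) = 2 * (1 + 0.153664) = 2 * 1.153664 = 2.307328, which rounds to 2.3073.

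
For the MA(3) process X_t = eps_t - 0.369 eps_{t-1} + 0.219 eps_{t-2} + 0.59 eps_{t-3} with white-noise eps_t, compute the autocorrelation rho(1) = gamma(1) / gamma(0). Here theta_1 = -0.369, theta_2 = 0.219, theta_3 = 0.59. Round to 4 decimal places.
\rho(1) = -0.2092

For an MA(q) process with theta_0 = 1, the autocovariance is
  gamma(k) = sigma^2 * sum_{i=0..q-k} theta_i * theta_{i+k},
and rho(k) = gamma(k) / gamma(0). Sigma^2 cancels.
  numerator   = (1)*(-0.369) + (-0.369)*(0.219) + (0.219)*(0.59) = -0.320601.
  denominator = (1)^2 + (-0.369)^2 + (0.219)^2 + (0.59)^2 = 1.532222.
  rho(1) = -0.320601 / 1.532222 = -0.2092.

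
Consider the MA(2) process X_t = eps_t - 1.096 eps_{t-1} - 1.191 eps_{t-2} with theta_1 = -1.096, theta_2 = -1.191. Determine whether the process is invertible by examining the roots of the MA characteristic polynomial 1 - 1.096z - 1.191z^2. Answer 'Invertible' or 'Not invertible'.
\text{Not invertible}

The MA(q) characteristic polynomial is P(z) = 1 - 1.096z - 1.191z^2.
Invertibility requires all roots to lie outside the unit circle, i.e. |z| > 1 for every root.
Set 1 + (-1.096) z + (-1.191) z^2 = 0, i.e. a z^2 + b z + c = 0 with a = -1.191, b = -1.096, c = 1.
Discriminant D = b^2 - 4ac = (-1.096)^2 - 4*(-1.191)*1 = 1.201216 - (-4.764) = 5.965216.
D >= 0, so the roots are real: z = (-b +/- sqrt(D)) / (2a) = (1.096 +/- 2.442379) / (-2.382).
  z_1 = (1.096 + 2.442379) / (-2.382) = -1.4855,   |z_1| = 1.4855.
  z_2 = (1.096 - 2.442379) / (-2.382) = 0.5652,   |z_2| = 0.5652.
Moduli of all roots: 1.4855, 0.5652.
All moduli strictly greater than 1? No.
Verdict: Not invertible.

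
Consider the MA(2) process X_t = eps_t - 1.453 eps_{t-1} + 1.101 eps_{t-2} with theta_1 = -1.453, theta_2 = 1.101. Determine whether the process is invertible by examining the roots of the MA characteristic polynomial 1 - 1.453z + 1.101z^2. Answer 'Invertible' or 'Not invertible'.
\text{Not invertible}

The MA(q) characteristic polynomial is P(z) = 1 - 1.453z + 1.101z^2.
Invertibility requires all roots to lie outside the unit circle, i.e. |z| > 1 for every root.
Set 1 + (-1.453) z + (1.101) z^2 = 0, i.e. a z^2 + b z + c = 0 with a = 1.101, b = -1.453, c = 1.
Discriminant D = b^2 - 4ac = (-1.453)^2 - 4*(1.101)*1 = 2.111209 - (4.404) = -2.292791.
D < 0, so the roots are the complex-conjugate pair z = (-b +/- i sqrt(-D)) / (2a) = 0.6599 +/- 0.6876i.
For a conjugate pair |z|^2 = z * conj(z) = (product of roots) = c/a = 1/(1.101) = 0.908265, so |z| = sqrt(0.908265) = 0.953 for both roots.
Moduli of all roots: 0.9530, 0.9530.
All moduli strictly greater than 1? No.
Verdict: Not invertible.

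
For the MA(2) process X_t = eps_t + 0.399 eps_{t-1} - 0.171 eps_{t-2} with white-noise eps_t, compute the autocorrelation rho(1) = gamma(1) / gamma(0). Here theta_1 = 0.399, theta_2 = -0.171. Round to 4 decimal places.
\rho(1) = 0.2783

For an MA(q) process with theta_0 = 1, the autocovariance is
  gamma(k) = sigma^2 * sum_{i=0..q-k} theta_i * theta_{i+k},
and rho(k) = gamma(k) / gamma(0). Sigma^2 cancels.
  numerator   = (1)*(0.399) + (0.399)*(-0.171) = 0.330771.
  denominator = (1)^2 + (0.399)^2 + (-0.171)^2 = 1.188442.
  rho(1) = 0.330771 / 1.188442 = 0.2783.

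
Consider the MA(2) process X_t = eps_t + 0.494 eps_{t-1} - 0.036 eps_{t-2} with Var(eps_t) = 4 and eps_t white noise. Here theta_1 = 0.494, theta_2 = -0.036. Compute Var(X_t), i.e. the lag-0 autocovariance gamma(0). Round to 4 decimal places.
\gamma(0) = 4.9813

For an MA(q) process X_t = eps_t + sum_i theta_i eps_{t-i} with
Var(eps_t) = sigma^2, the variance is
  gamma(0) = sigma^2 * (1 + sum_i theta_i^2).
  sum_i theta_i^2 = (0.494)^2 + (-0.036)^2 = 0.244036 + 0.001296 = 0.245332.
  gamma(0) = 4 * (1 + 0.245332) = 4 * 1.245332 = 4.981328, which rounds to 4.9813.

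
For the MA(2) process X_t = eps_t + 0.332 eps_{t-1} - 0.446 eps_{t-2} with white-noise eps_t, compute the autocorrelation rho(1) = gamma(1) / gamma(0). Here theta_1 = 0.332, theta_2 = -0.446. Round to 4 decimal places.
\rho(1) = 0.1405

For an MA(q) process with theta_0 = 1, the autocovariance is
  gamma(k) = sigma^2 * sum_{i=0..q-k} theta_i * theta_{i+k},
and rho(k) = gamma(k) / gamma(0). Sigma^2 cancels.
  numerator   = (1)*(0.332) + (0.332)*(-0.446) = 0.183928.
  denominator = (1)^2 + (0.332)^2 + (-0.446)^2 = 1.30914.
  rho(1) = 0.183928 / 1.30914 = 0.1405.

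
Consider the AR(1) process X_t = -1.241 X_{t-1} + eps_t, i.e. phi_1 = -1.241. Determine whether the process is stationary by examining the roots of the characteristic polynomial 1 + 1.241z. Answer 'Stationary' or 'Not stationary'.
\text{Not stationary}

The AR(p) characteristic polynomial is P(z) = 1 + 1.241z.
Stationarity requires all roots to lie outside the unit circle, i.e. |z| > 1 for every root.
This is linear in z: 1 + (1.241) z = 0  =>  z = -1/(1.241) = -0.805802,  |z| = 0.805802.
Moduli of all roots: 0.8058.
All moduli strictly greater than 1? No.
Verdict: Not stationary.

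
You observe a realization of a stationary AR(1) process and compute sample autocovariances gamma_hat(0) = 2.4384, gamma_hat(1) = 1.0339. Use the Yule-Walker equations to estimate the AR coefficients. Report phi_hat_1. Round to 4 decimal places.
\hat\phi_{1} = 0.4240

The Yule-Walker equations for an AR(p) process read, in matrix form,
  Gamma_p phi = r_p,   with   (Gamma_p)_{ij} = gamma(|i - j|),
                       (r_p)_i = gamma(i),   i,j = 1..p.
Substitute the sample gammas (Toeplitz matrix and right-hand side of size 1):
  Gamma_p = [[2.4384]]
  r_p     = [1.0339]
With p = 1 this is the single equation gamma(0) phi_1 = gamma(1):
  phi_hat_1 = gamma(1) / gamma(0) = 1.0339 / 2.4384 = 0.4240.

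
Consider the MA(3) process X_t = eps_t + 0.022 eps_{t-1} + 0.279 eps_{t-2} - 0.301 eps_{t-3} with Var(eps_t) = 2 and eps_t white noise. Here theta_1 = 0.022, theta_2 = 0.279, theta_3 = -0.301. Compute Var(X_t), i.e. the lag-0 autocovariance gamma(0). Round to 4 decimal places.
\gamma(0) = 2.3379

For an MA(q) process X_t = eps_t + sum_i theta_i eps_{t-i} with
Var(eps_t) = sigma^2, the variance is
  gamma(0) = sigma^2 * (1 + sum_i theta_i^2).
  sum_i theta_i^2 = (0.022)^2 + (0.279)^2 + (-0.301)^2 = 0.000484 + 0.077841 + 0.090601 = 0.168926.
  gamma(0) = 2 * (1 + 0.168926) = 2 * 1.168926 = 2.337852, which rounds to 2.3379.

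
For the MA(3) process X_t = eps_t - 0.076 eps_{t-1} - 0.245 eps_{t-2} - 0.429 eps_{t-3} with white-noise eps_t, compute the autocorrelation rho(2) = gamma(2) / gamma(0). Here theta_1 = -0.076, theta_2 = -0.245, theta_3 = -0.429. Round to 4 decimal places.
\rho(2) = -0.1699

For an MA(q) process with theta_0 = 1, the autocovariance is
  gamma(k) = sigma^2 * sum_{i=0..q-k} theta_i * theta_{i+k},
and rho(k) = gamma(k) / gamma(0). Sigma^2 cancels.
  numerator   = (1)*(-0.245) + (-0.076)*(-0.429) = -0.212396.
  denominator = (1)^2 + (-0.076)^2 + (-0.245)^2 + (-0.429)^2 = 1.249842.
  rho(2) = -0.212396 / 1.249842 = -0.1699.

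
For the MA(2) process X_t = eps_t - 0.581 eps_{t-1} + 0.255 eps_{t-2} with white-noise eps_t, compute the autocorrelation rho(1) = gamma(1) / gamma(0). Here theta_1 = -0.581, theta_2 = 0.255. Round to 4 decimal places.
\rho(1) = -0.5199

For an MA(q) process with theta_0 = 1, the autocovariance is
  gamma(k) = sigma^2 * sum_{i=0..q-k} theta_i * theta_{i+k},
and rho(k) = gamma(k) / gamma(0). Sigma^2 cancels.
  numerator   = (1)*(-0.581) + (-0.581)*(0.255) = -0.729155.
  denominator = (1)^2 + (-0.581)^2 + (0.255)^2 = 1.402586.
  rho(1) = -0.729155 / 1.402586 = -0.5199.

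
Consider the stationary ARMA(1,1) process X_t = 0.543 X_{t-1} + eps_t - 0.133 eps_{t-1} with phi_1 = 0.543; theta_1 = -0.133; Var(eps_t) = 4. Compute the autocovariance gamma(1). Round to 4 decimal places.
\gamma(1) = 2.1578

Multiply the model equation by X_{t-k} and take expectations. With theta_0 = psi_0 = 1 and psi_j the MA(infinity) weights, this gives
  gamma(k) - sum_i phi_i gamma(k-i) = c_k,
  c_k = sigma^2 * sum_{j=k..q} theta_j psi_{j-k}   (c_k = 0 for k > q),
using gamma(-m) = gamma(m).
psi-weights needed (psi_j = theta_j + sum_i phi_i psi_{j-i}):
  psi_1 = theta_1 + phi_1 = -0.133 + (0.543) = 0.41
Right-hand sides:
  c_0 = sigma^2 (1 + theta_1 psi_1) = 4 * (1 + (-0.133)(0.41)) = 4 * 0.94547 = 3.78188
  c_1 = sigma^2 theta_1 = 4 * (-0.133) = -0.532
  c_2 = 0
Equations for k = 0 and k = 1 (AR order 1):
  gamma(0) = phi_1 gamma(1) + c_0
  gamma(1) = phi_1 gamma(0) + c_1
Substituting the second into the first: gamma(0) (1 - phi_1^2) = c_0 + phi_1 c_1, so
  gamma(0) = (c_0 + phi_1 c_1) / (1 - phi_1^2) = (3.78188 + (0.543)(-0.532)) / (1 - (0.543)^2) = 3.493004 / 0.705151 = 4.953555.
  gamma(1) = phi_1 gamma(0) + c_1 = (0.543)(4.953555) + (-0.532) = 2.15778.
Therefore gamma(1) = 2.1578 (to 4 decimal places).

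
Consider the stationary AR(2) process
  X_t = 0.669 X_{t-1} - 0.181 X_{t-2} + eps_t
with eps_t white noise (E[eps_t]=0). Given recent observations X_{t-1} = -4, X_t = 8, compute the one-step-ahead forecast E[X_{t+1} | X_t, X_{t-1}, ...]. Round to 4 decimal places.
E[X_{t+1} \mid \mathcal F_t] = 6.0760

For an AR(p) model X_t = c + sum_i phi_i X_{t-i} + eps_t, the
one-step-ahead conditional mean is
  E[X_{t+1} | X_t, ...] = c + sum_i phi_i X_{t+1-i}.
Substitute known values:
  E[X_{t+1} | ...] = (0.669) * (8) + (-0.181) * (-4)
                   = 6.0760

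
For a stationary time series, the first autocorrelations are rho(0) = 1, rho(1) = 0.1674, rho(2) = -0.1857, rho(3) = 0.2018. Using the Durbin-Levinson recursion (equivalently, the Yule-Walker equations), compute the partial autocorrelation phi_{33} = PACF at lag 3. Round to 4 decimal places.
\phi_{33} = 0.2990

The PACF at lag k is phi_{kk}, the last component of the solution
to the Yule-Walker system G_k phi = r_k where
  (G_k)_{ij} = rho(|i - j|), (r_k)_i = rho(i), i,j = 1..k.
Equivalently, Durbin-Levinson gives phi_{kk} iteratively:
  phi_{11} = rho(1)
  phi_{kk} = [rho(k) - sum_{j=1..k-1} phi_{k-1,j} rho(k-j)]
            / [1 - sum_{j=1..k-1} phi_{k-1,j} rho(j)],
  phi_{k,j} = phi_{k-1,j} - phi_{kk} phi_{k-1,k-j},  j = 1..k-1.
Step k = 1:
  phi_11 = rho(1) = 0.1674.
Step k = 2:
  phi_22 = [rho(2) - phi_11 rho(1)] / [1 - phi_11 rho(1)] = [-0.1857 - (0.1674)(0.1674)] / [1 - (0.1674)(0.1674)]
         = -0.21372276 / 0.97197724 = -0.219885.
  Update: phi_21 = phi_11 - phi_22 phi_11 = 0.1674 - (-0.219885)(0.1674) = 0.204209.
Step k = 3:
  phi_33 = [rho(3) - phi_21 rho(2) - phi_22 rho(1)] / [1 - phi_21 rho(1) - phi_22 rho(2)]
    numerator   = 0.2018 - (0.204209)(-0.1857) - (-0.219885)(0.1674) = 0.27653022
    denominator = 1 - (0.204209)(0.1674) - (-0.219885)(-0.1857) = 0.92498291
  phi_33 = 0.27653022 / 0.92498291 = 0.299.
Therefore phi_{33} = 0.2990.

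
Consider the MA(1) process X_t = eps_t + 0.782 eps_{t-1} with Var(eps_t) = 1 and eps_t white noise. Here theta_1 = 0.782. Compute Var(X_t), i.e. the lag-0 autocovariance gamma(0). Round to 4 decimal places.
\gamma(0) = 1.6115

For an MA(q) process X_t = eps_t + sum_i theta_i eps_{t-i} with
Var(eps_t) = sigma^2, the variance is
  gamma(0) = sigma^2 * (1 + sum_i theta_i^2).
  sum_i theta_i^2 = (0.782)^2 = 0.611524.
  gamma(0) = 1 * (1 + 0.611524) = 1 * 1.611524 = 1.611524, which rounds to 1.6115.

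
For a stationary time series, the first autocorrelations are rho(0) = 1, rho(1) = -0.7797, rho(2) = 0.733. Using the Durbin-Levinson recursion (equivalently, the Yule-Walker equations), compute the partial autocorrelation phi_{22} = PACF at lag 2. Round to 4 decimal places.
\phi_{22} = 0.3190

The PACF at lag k is phi_{kk}, the last component of the solution
to the Yule-Walker system G_k phi = r_k where
  (G_k)_{ij} = rho(|i - j|), (r_k)_i = rho(i), i,j = 1..k.
Equivalently, Durbin-Levinson gives phi_{kk} iteratively:
  phi_{11} = rho(1)
  phi_{kk} = [rho(k) - sum_{j=1..k-1} phi_{k-1,j} rho(k-j)]
            / [1 - sum_{j=1..k-1} phi_{k-1,j} rho(j)],
  phi_{k,j} = phi_{k-1,j} - phi_{kk} phi_{k-1,k-j},  j = 1..k-1.
Step k = 1:
  phi_11 = rho(1) = -0.7797.
Step k = 2:
  phi_22 = [rho(2) - phi_11 rho(1)] / [1 - phi_11 rho(1)] = [0.733 - (-0.7797)(-0.7797)] / [1 - (-0.7797)(-0.7797)]
         = 0.12506791 / 0.39206791 = 0.319.
Therefore phi_{22} = 0.3190.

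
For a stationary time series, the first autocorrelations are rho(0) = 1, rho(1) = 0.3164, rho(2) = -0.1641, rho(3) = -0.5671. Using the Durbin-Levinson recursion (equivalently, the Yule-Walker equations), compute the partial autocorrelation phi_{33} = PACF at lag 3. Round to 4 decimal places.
\phi_{33} = -0.4950

The PACF at lag k is phi_{kk}, the last component of the solution
to the Yule-Walker system G_k phi = r_k where
  (G_k)_{ij} = rho(|i - j|), (r_k)_i = rho(i), i,j = 1..k.
Equivalently, Durbin-Levinson gives phi_{kk} iteratively:
  phi_{11} = rho(1)
  phi_{kk} = [rho(k) - sum_{j=1..k-1} phi_{k-1,j} rho(k-j)]
            / [1 - sum_{j=1..k-1} phi_{k-1,j} rho(j)],
  phi_{k,j} = phi_{k-1,j} - phi_{kk} phi_{k-1,k-j},  j = 1..k-1.
Step k = 1:
  phi_11 = rho(1) = 0.3164.
Step k = 2:
  phi_22 = [rho(2) - phi_11 rho(1)] / [1 - phi_11 rho(1)] = [-0.1641 - (0.3164)(0.3164)] / [1 - (0.3164)(0.3164)]
         = -0.26420896 / 0.89989104 = -0.293601.
  Update: phi_21 = phi_11 - phi_22 phi_11 = 0.3164 - (-0.293601)(0.3164) = 0.409295.
Step k = 3:
  phi_33 = [rho(3) - phi_21 rho(2) - phi_22 rho(1)] / [1 - phi_21 rho(1) - phi_22 rho(2)]
    numerator   = -0.5671 - (0.409295)(-0.1641) - (-0.293601)(0.3164) = -0.40703925
    denominator = 1 - (0.409295)(0.3164) - (-0.293601)(-0.1641) = 0.82231901
  phi_33 = -0.40703925 / 0.82231901 = -0.495.
Therefore phi_{33} = -0.4950.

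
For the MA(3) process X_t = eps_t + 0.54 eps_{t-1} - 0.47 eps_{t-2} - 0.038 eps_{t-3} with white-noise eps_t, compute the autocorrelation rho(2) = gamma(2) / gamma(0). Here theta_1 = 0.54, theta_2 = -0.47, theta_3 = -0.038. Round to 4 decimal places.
\rho(2) = -0.3240

For an MA(q) process with theta_0 = 1, the autocovariance is
  gamma(k) = sigma^2 * sum_{i=0..q-k} theta_i * theta_{i+k},
and rho(k) = gamma(k) / gamma(0). Sigma^2 cancels.
  numerator   = (1)*(-0.47) + (0.54)*(-0.038) = -0.49052.
  denominator = (1)^2 + (0.54)^2 + (-0.47)^2 + (-0.038)^2 = 1.513944.
  rho(2) = -0.49052 / 1.513944 = -0.3240.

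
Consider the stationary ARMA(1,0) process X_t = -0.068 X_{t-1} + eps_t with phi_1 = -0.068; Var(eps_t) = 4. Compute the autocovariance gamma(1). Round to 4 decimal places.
\gamma(1) = -0.2733

Multiply the model equation by X_{t-k} and take expectations. With theta_0 = psi_0 = 1 and psi_j the MA(infinity) weights, this gives
  gamma(k) - sum_i phi_i gamma(k-i) = c_k,
  c_k = sigma^2 * sum_{j=k..q} theta_j psi_{j-k}   (c_k = 0 for k > q),
using gamma(-m) = gamma(m).
Pure AR (q = 0): c_0 = sigma^2 = 4, c_k = 0 for k >= 1.
Equations for k = 0 and k = 1 (AR order 1):
  gamma(0) = phi_1 gamma(1) + c_0
  gamma(1) = phi_1 gamma(0) + c_1
Substituting the second into the first: gamma(0) (1 - phi_1^2) = c_0 + phi_1 c_1, so
  gamma(0) = c_0 / (1 - phi_1^2) = 4 / (1 - (-0.068)^2) = 4 / 0.995376 = 4.018582.
  gamma(1) = phi_1 gamma(0) = (-0.068)(4.018582) = -0.273264.
Therefore gamma(1) = -0.2733 (to 4 decimal places).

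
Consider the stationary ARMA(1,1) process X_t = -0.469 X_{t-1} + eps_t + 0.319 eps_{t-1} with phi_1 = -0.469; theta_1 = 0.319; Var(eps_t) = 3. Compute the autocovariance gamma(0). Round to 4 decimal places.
\gamma(0) = 3.0865

Multiply the model equation by X_{t-k} and take expectations. With theta_0 = psi_0 = 1 and psi_j the MA(infinity) weights, this gives
  gamma(k) - sum_i phi_i gamma(k-i) = c_k,
  c_k = sigma^2 * sum_{j=k..q} theta_j psi_{j-k}   (c_k = 0 for k > q),
using gamma(-m) = gamma(m).
psi-weights needed (psi_j = theta_j + sum_i phi_i psi_{j-i}):
  psi_1 = theta_1 + phi_1 = 0.319 + (-0.469) = -0.15
Right-hand sides:
  c_0 = sigma^2 (1 + theta_1 psi_1) = 3 * (1 + (0.319)(-0.15)) = 3 * 0.95215 = 2.85645
  c_1 = sigma^2 theta_1 = 3 * (0.319) = 0.957
  c_2 = 0
Equations for k = 0 and k = 1 (AR order 1):
  gamma(0) = phi_1 gamma(1) + c_0
  gamma(1) = phi_1 gamma(0) + c_1
Substituting the second into the first: gamma(0) (1 - phi_1^2) = c_0 + phi_1 c_1, so
  gamma(0) = (c_0 + phi_1 c_1) / (1 - phi_1^2) = (2.85645 + (-0.469)(0.957)) / (1 - (-0.469)^2) = 2.407617 / 0.780039 = 3.086534.
Therefore gamma(0) = 3.0865 (to 4 decimal places).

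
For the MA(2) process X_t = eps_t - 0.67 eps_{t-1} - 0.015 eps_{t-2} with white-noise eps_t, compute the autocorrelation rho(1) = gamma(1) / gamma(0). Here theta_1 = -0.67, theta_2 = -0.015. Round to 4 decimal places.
\rho(1) = -0.4554

For an MA(q) process with theta_0 = 1, the autocovariance is
  gamma(k) = sigma^2 * sum_{i=0..q-k} theta_i * theta_{i+k},
and rho(k) = gamma(k) / gamma(0). Sigma^2 cancels.
  numerator   = (1)*(-0.67) + (-0.67)*(-0.015) = -0.65995.
  denominator = (1)^2 + (-0.67)^2 + (-0.015)^2 = 1.449125.
  rho(1) = -0.65995 / 1.449125 = -0.4554.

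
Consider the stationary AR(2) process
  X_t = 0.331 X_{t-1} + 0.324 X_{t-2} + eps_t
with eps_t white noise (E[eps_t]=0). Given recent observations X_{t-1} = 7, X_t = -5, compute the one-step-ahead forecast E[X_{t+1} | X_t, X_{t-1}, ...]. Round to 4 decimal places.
E[X_{t+1} \mid \mathcal F_t] = 0.6130

For an AR(p) model X_t = c + sum_i phi_i X_{t-i} + eps_t, the
one-step-ahead conditional mean is
  E[X_{t+1} | X_t, ...] = c + sum_i phi_i X_{t+1-i}.
Substitute known values:
  E[X_{t+1} | ...] = (0.331) * (-5) + (0.324) * (7)
                   = 0.6130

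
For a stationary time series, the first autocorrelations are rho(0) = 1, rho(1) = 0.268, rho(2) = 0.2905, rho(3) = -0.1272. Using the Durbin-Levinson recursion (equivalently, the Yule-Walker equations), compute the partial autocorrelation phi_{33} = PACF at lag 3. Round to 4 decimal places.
\phi_{33} = -0.2850

The PACF at lag k is phi_{kk}, the last component of the solution
to the Yule-Walker system G_k phi = r_k where
  (G_k)_{ij} = rho(|i - j|), (r_k)_i = rho(i), i,j = 1..k.
Equivalently, Durbin-Levinson gives phi_{kk} iteratively:
  phi_{11} = rho(1)
  phi_{kk} = [rho(k) - sum_{j=1..k-1} phi_{k-1,j} rho(k-j)]
            / [1 - sum_{j=1..k-1} phi_{k-1,j} rho(j)],
  phi_{k,j} = phi_{k-1,j} - phi_{kk} phi_{k-1,k-j},  j = 1..k-1.
Step k = 1:
  phi_11 = rho(1) = 0.268.
Step k = 2:
  phi_22 = [rho(2) - phi_11 rho(1)] / [1 - phi_11 rho(1)] = [0.2905 - (0.268)(0.268)] / [1 - (0.268)(0.268)]
         = 0.218676 / 0.928176 = 0.235598.
  Update: phi_21 = phi_11 - phi_22 phi_11 = 0.268 - (0.235598)(0.268) = 0.20486.
Step k = 3:
  phi_33 = [rho(3) - phi_21 rho(2) - phi_22 rho(1)] / [1 - phi_21 rho(1) - phi_22 rho(2)]
    numerator   = -0.1272 - (0.20486)(0.2905) - (0.235598)(0.268) = -0.24985193
    denominator = 1 - (0.20486)(0.268) - (0.235598)(0.2905) = 0.87665647
  phi_33 = -0.24985193 / 0.87665647 = -0.285.
Therefore phi_{33} = -0.2850.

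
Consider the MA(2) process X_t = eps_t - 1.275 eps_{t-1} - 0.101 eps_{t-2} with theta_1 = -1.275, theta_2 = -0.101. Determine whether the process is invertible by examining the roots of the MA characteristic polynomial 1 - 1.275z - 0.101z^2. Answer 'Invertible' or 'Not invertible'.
\text{Not invertible}

The MA(q) characteristic polynomial is P(z) = 1 - 1.275z - 0.101z^2.
Invertibility requires all roots to lie outside the unit circle, i.e. |z| > 1 for every root.
Set 1 + (-1.275) z + (-0.101) z^2 = 0, i.e. a z^2 + b z + c = 0 with a = -0.101, b = -1.275, c = 1.
Discriminant D = b^2 - 4ac = (-1.275)^2 - 4*(-0.101)*1 = 1.625625 - (-0.404) = 2.029625.
D >= 0, so the roots are real: z = (-b +/- sqrt(D)) / (2a) = (1.275 +/- 1.424649) / (-0.202).
  z_1 = (1.275 + 1.424649) / (-0.202) = -13.3646,   |z_1| = 13.3646.
  z_2 = (1.275 - 1.424649) / (-0.202) = 0.7408,   |z_2| = 0.7408.
Moduli of all roots: 13.3646, 0.7408.
All moduli strictly greater than 1? No.
Verdict: Not invertible.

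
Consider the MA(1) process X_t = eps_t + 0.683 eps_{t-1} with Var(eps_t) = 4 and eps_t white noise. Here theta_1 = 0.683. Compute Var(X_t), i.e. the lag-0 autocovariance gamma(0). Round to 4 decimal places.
\gamma(0) = 5.8660

For an MA(q) process X_t = eps_t + sum_i theta_i eps_{t-i} with
Var(eps_t) = sigma^2, the variance is
  gamma(0) = sigma^2 * (1 + sum_i theta_i^2).
  sum_i theta_i^2 = (0.683)^2 = 0.466489.
  gamma(0) = 4 * (1 + 0.466489) = 4 * 1.466489 = 5.865956, which rounds to 5.8660.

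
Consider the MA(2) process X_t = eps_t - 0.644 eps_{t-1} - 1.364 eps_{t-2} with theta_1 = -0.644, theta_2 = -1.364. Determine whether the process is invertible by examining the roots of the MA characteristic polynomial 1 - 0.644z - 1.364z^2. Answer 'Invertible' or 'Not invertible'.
\text{Not invertible}

The MA(q) characteristic polynomial is P(z) = 1 - 0.644z - 1.364z^2.
Invertibility requires all roots to lie outside the unit circle, i.e. |z| > 1 for every root.
Set 1 + (-0.644) z + (-1.364) z^2 = 0, i.e. a z^2 + b z + c = 0 with a = -1.364, b = -0.644, c = 1.
Discriminant D = b^2 - 4ac = (-0.644)^2 - 4*(-1.364)*1 = 0.414736 - (-5.456) = 5.870736.
D >= 0, so the roots are real: z = (-b +/- sqrt(D)) / (2a) = (0.644 +/- 2.42296) / (-2.728).
  z_1 = (0.644 + 2.42296) / (-2.728) = -1.1243,   |z_1| = 1.1243.
  z_2 = (0.644 - 2.42296) / (-2.728) = 0.6521,   |z_2| = 0.6521.
Moduli of all roots: 1.1243, 0.6521.
All moduli strictly greater than 1? No.
Verdict: Not invertible.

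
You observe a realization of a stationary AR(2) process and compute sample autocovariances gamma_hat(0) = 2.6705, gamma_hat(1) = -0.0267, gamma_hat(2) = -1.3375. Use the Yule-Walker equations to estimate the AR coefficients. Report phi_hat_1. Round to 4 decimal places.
\hat\phi_{1} = -0.0150

The Yule-Walker equations for an AR(p) process read, in matrix form,
  Gamma_p phi = r_p,   with   (Gamma_p)_{ij} = gamma(|i - j|),
                       (r_p)_i = gamma(i),   i,j = 1..p.
Substitute the sample gammas (Toeplitz matrix and right-hand side of size 2):
  Gamma_p = [[2.6705, -0.0267], [-0.0267, 2.6705]]
  r_p     = [-0.0267, -1.3375]
Written out:
  2.6705 phi_1 - 0.0267 phi_2 = -0.0267
  -0.0267 phi_1 + 2.6705 phi_2 = -1.3375
Solve by Cramer's rule:
  det = gamma(0)^2 - gamma(1)^2 = (2.6705)^2 - (-0.0267)^2 = 7.13157025 - 0.00071289 = 7.13085736
  phi_hat_1 = [gamma(1) gamma(0) - gamma(1) gamma(2)] / det = [(-0.0267)(2.6705) - (-0.0267)(-1.3375)] / 7.13085736 = -0.1070136 / 7.13085736 = -0.015
  phi_hat_2 = [gamma(0) gamma(2) - gamma(1)^2] / det = [(2.6705)(-1.3375) - (-0.0267)^2] / 7.13085736 = -3.57250664 / 7.13085736 = -0.501
So phi_hat = [-0.0150, -0.5010].
Therefore phi_hat_1 = -0.0150.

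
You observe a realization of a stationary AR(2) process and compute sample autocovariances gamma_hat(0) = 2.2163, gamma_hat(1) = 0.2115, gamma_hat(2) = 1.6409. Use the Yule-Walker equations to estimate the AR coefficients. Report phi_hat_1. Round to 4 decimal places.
\hat\phi_{1} = 0.0250

The Yule-Walker equations for an AR(p) process read, in matrix form,
  Gamma_p phi = r_p,   with   (Gamma_p)_{ij} = gamma(|i - j|),
                       (r_p)_i = gamma(i),   i,j = 1..p.
Substitute the sample gammas (Toeplitz matrix and right-hand side of size 2):
  Gamma_p = [[2.2163, 0.2115], [0.2115, 2.2163]]
  r_p     = [0.2115, 1.6409]
Written out:
  2.2163 phi_1 + 0.2115 phi_2 = 0.2115
  0.2115 phi_1 + 2.2163 phi_2 = 1.6409
Solve by Cramer's rule:
  det = gamma(0)^2 - gamma(1)^2 = (2.2163)^2 - (0.2115)^2 = 4.91198569 - 0.04473225 = 4.86725344
  phi_hat_1 = [gamma(1) gamma(0) - gamma(1) gamma(2)] / det = [(0.2115)(2.2163) - (0.2115)(1.6409)] / 4.86725344 = 0.1216971 / 4.86725344 = 0.025
  phi_hat_2 = [gamma(0) gamma(2) - gamma(1)^2] / det = [(2.2163)(1.6409) - (0.2115)^2] / 4.86725344 = 3.59199442 / 4.86725344 = 0.738
So phi_hat = [0.0250, 0.7380].
Therefore phi_hat_1 = 0.0250.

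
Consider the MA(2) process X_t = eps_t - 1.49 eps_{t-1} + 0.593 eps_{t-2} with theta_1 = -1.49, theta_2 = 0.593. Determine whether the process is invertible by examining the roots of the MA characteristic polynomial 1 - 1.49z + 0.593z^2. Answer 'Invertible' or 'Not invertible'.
\text{Invertible}

The MA(q) characteristic polynomial is P(z) = 1 - 1.49z + 0.593z^2.
Invertibility requires all roots to lie outside the unit circle, i.e. |z| > 1 for every root.
Set 1 + (-1.49) z + (0.593) z^2 = 0, i.e. a z^2 + b z + c = 0 with a = 0.593, b = -1.49, c = 1.
Discriminant D = b^2 - 4ac = (-1.49)^2 - 4*(0.593)*1 = 2.2201 - (2.372) = -0.1519.
D < 0, so the roots are the complex-conjugate pair z = (-b +/- i sqrt(-D)) / (2a) = 1.2563 +/- 0.3286i.
For a conjugate pair |z|^2 = z * conj(z) = (product of roots) = c/a = 1/(0.593) = 1.686341, so |z| = sqrt(1.686341) = 1.2986 for both roots.
Moduli of all roots: 1.2986, 1.2986.
All moduli strictly greater than 1? Yes.
Verdict: Invertible.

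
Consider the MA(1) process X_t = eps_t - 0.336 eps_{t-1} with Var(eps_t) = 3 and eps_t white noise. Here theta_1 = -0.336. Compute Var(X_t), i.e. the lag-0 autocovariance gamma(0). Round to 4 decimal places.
\gamma(0) = 3.3387

For an MA(q) process X_t = eps_t + sum_i theta_i eps_{t-i} with
Var(eps_t) = sigma^2, the variance is
  gamma(0) = sigma^2 * (1 + sum_i theta_i^2).
  sum_i theta_i^2 = (-0.336)^2 = 0.112896.
  gamma(0) = 3 * (1 + 0.112896) = 3 * 1.112896 = 3.338688, which rounds to 3.3387.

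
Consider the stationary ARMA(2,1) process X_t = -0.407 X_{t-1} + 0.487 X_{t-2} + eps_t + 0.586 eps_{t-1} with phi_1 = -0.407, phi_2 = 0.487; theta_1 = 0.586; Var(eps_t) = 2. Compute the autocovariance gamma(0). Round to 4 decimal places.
\gamma(0) = 2.9261

Multiply the model equation by X_{t-k} and take expectations. With theta_0 = psi_0 = 1 and psi_j the MA(infinity) weights, this gives
  gamma(k) - sum_i phi_i gamma(k-i) = c_k,
  c_k = sigma^2 * sum_{j=k..q} theta_j psi_{j-k}   (c_k = 0 for k > q),
using gamma(-m) = gamma(m).
psi-weights needed (psi_j = theta_j + sum_i phi_i psi_{j-i}):
  psi_1 = theta_1 + phi_1 = 0.586 + (-0.407) = 0.179
Right-hand sides:
  c_0 = sigma^2 (1 + theta_1 psi_1) = 2 * (1 + (0.586)(0.179)) = 2 * 1.104894 = 2.209788
  c_1 = sigma^2 theta_1 = 2 * (0.586) = 1.172
  c_2 = 0
Equations for k = 0, 1, 2 (AR order 2, c_2 = 0):
  (E0) gamma(0) = phi_1 gamma(1) + phi_2 gamma(2) + c_0
  (E1) gamma(1) = phi_1 gamma(0) + phi_2 gamma(1) + c_1
  (E2) gamma(2) = phi_1 gamma(1) + phi_2 gamma(0)
From (E1): gamma(1) = A gamma(0) + B with
  A = phi_1 / (1 - phi_2) = -0.407 / 0.513 = -0.793372,   B = c_1 / (1 - phi_2) = 1.172 / 0.513 = 2.2846.
Insert (E2) into (E0): gamma(0) (1 - phi_2^2) = phi_1 (1 + phi_2) gamma(1) + c_0.
  phi_1 (1 + phi_2) = (-0.407)(1.487) = -0.605209,   1 - phi_2^2 = 0.762831.
Replace gamma(1) by A gamma(0) + B and collect gamma(0):
  gamma(0) [0.762831 - (-0.605209)(-0.793372)] = (-0.605209)(2.2846) + 2.209788
  gamma(0) * 0.282675 = 0.827127
  gamma(0) = 0.827127 / 0.282675 = 2.926072.
Therefore gamma(0) = 2.9261 (to 4 decimal places).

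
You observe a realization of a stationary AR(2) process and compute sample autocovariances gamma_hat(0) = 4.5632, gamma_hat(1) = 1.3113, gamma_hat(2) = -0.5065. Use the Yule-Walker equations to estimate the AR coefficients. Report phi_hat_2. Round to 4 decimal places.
\hat\phi_{2} = -0.2110

The Yule-Walker equations for an AR(p) process read, in matrix form,
  Gamma_p phi = r_p,   with   (Gamma_p)_{ij} = gamma(|i - j|),
                       (r_p)_i = gamma(i),   i,j = 1..p.
Substitute the sample gammas (Toeplitz matrix and right-hand side of size 2):
  Gamma_p = [[4.5632, 1.3113], [1.3113, 4.5632]]
  r_p     = [1.3113, -0.5065]
Written out:
  4.5632 phi_1 + 1.3113 phi_2 = 1.3113
  1.3113 phi_1 + 4.5632 phi_2 = -0.5065
Solve by Cramer's rule:
  det = gamma(0)^2 - gamma(1)^2 = (4.5632)^2 - (1.3113)^2 = 20.82279424 - 1.71950769 = 19.10328655
  phi_hat_1 = [gamma(1) gamma(0) - gamma(1) gamma(2)] / det = [(1.3113)(4.5632) - (1.3113)(-0.5065)] / 19.10328655 = 6.64789761 / 19.10328655 = 0.348
  phi_hat_2 = [gamma(0) gamma(2) - gamma(1)^2] / det = [(4.5632)(-0.5065) - (1.3113)^2] / 19.10328655 = -4.03076849 / 19.10328655 = -0.211
So phi_hat = [0.3480, -0.2110].
Therefore phi_hat_2 = -0.2110.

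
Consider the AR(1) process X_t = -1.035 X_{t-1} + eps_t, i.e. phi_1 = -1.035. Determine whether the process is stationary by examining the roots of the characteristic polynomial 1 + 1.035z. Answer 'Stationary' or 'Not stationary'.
\text{Not stationary}

The AR(p) characteristic polynomial is P(z) = 1 + 1.035z.
Stationarity requires all roots to lie outside the unit circle, i.e. |z| > 1 for every root.
This is linear in z: 1 + (1.035) z = 0  =>  z = -1/(1.035) = -0.966184,  |z| = 0.966184.
Moduli of all roots: 0.9662.
All moduli strictly greater than 1? No.
Verdict: Not stationary.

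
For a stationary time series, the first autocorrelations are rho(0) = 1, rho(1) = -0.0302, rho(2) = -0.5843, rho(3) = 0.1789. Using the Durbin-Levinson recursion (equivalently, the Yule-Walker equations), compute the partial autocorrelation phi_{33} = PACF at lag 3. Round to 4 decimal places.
\phi_{33} = 0.2030

The PACF at lag k is phi_{kk}, the last component of the solution
to the Yule-Walker system G_k phi = r_k where
  (G_k)_{ij} = rho(|i - j|), (r_k)_i = rho(i), i,j = 1..k.
Equivalently, Durbin-Levinson gives phi_{kk} iteratively:
  phi_{11} = rho(1)
  phi_{kk} = [rho(k) - sum_{j=1..k-1} phi_{k-1,j} rho(k-j)]
            / [1 - sum_{j=1..k-1} phi_{k-1,j} rho(j)],
  phi_{k,j} = phi_{k-1,j} - phi_{kk} phi_{k-1,k-j},  j = 1..k-1.
Step k = 1:
  phi_11 = rho(1) = -0.0302.
Step k = 2:
  phi_22 = [rho(2) - phi_11 rho(1)] / [1 - phi_11 rho(1)] = [-0.5843 - (-0.0302)(-0.0302)] / [1 - (-0.0302)(-0.0302)]
         = -0.58521204 / 0.99908796 = -0.585746.
  Update: phi_21 = phi_11 - phi_22 phi_11 = -0.0302 - (-0.585746)(-0.0302) = -0.04789.
Step k = 3:
  phi_33 = [rho(3) - phi_21 rho(2) - phi_22 rho(1)] / [1 - phi_21 rho(1) - phi_22 rho(2)]
    numerator   = 0.1789 - (-0.04789)(-0.5843) - (-0.585746)(-0.0302) = 0.13322861
    denominator = 1 - (-0.04789)(-0.0302) - (-0.585746)(-0.5843) = 0.65630219
  phi_33 = 0.13322861 / 0.65630219 = 0.203.
Therefore phi_{33} = 0.2030.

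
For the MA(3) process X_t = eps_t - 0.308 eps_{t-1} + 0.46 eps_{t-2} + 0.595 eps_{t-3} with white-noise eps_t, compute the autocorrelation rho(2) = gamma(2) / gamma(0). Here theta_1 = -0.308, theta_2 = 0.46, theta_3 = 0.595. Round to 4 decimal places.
\rho(2) = 0.1667

For an MA(q) process with theta_0 = 1, the autocovariance is
  gamma(k) = sigma^2 * sum_{i=0..q-k} theta_i * theta_{i+k},
and rho(k) = gamma(k) / gamma(0). Sigma^2 cancels.
  numerator   = (1)*(0.46) + (-0.308)*(0.595) = 0.27674.
  denominator = (1)^2 + (-0.308)^2 + (0.46)^2 + (0.595)^2 = 1.660489.
  rho(2) = 0.27674 / 1.660489 = 0.1667.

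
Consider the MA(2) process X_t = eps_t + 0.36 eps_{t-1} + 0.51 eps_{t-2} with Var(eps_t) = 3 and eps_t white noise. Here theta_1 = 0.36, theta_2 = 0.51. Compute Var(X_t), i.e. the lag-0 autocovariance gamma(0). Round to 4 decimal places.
\gamma(0) = 4.1691

For an MA(q) process X_t = eps_t + sum_i theta_i eps_{t-i} with
Var(eps_t) = sigma^2, the variance is
  gamma(0) = sigma^2 * (1 + sum_i theta_i^2).
  sum_i theta_i^2 = (0.36)^2 + (0.51)^2 = 0.1296 + 0.2601 = 0.3897.
  gamma(0) = 3 * (1 + 0.3897) = 3 * 1.3897 = 4.1691.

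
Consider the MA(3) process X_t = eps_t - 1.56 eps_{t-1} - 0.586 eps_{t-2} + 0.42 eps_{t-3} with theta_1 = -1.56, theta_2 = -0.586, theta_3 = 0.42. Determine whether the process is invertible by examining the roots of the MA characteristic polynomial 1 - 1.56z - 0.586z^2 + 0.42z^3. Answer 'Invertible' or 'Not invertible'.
\text{Not invertible}

The MA(q) characteristic polynomial is P(z) = 1 - 1.56z - 0.586z^2 + 0.42z^3.
Invertibility requires all roots to lie outside the unit circle, i.e. |z| > 1 for every root.
Degree 3: look for a simple real root z0 first, then factor out (1 - z/z0) and solve the remaining quadratic.
Testing z0 = 2.5: P(2.5) = 1 + (-1.56)(2.5) + (-0.586)(2.5)^2 + (0.42)(2.5)^3
  = 1 + (-3.9) + (-3.6625) + (6.5625) = 0.  So z_0 = 2.5 is a root, |z_0| = 2.5.
Divide out the factor (1 - 0.4 z) = (1 - z/z0) (since 1/z0 = 0.4):
  P(z) = (1 - 0.4 z)(1 + (-1.16) z + (-1.05) z^2)
  [check: z-coef -1.16 - (0.4) = -1.56; z^2-coef -1.05 - (0.4)(-1.16) = -0.586; z^3-coef -(0.4)(-1.05) = 0.42.]
Remaining roots from the quadratic factor 1 + (-1.16) z + (-1.05) z^2:
  Set 1 + (-1.16) z + (-1.05) z^2 = 0, i.e. a z^2 + b z + c = 0 with a = -1.05, b = -1.16, c = 1.
  Discriminant D = b^2 - 4ac = (-1.16)^2 - 4*(-1.05)*1 = 1.3456 - (-4.2) = 5.5456.
  D >= 0, so the roots are real: z = (-b +/- sqrt(D)) / (2a) = (1.16 +/- 2.35491) / (-2.1).
    z_1 = (1.16 + 2.35491) / (-2.1) = -1.6738,   |z_1| = 1.6738.
    z_2 = (1.16 - 2.35491) / (-2.1) = 0.569,   |z_2| = 0.569.
Moduli of all roots: 2.5000, 1.6738, 0.5690.
All moduli strictly greater than 1? No.
Verdict: Not invertible.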